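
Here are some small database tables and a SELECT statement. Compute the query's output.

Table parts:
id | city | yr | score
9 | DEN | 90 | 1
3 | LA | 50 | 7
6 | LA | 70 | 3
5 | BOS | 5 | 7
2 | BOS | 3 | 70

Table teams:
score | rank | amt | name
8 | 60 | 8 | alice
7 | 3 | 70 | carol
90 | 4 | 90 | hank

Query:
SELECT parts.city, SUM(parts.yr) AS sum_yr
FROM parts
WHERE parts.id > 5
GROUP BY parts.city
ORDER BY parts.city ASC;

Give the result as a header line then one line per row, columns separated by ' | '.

After WHERE (2 rows):
parts.id | parts.city | parts.yr | parts.score
9 | DEN | 90 | 1
6 | LA | 70 | 3
After GROUP BY (2 rows):
parts.city | sum_yr
DEN | 90
LA | 70
After ORDER BY (2 rows):
parts.city | sum_yr
DEN | 90
LA | 70

== RESULT ==
parts.city | sum_yr
DEN | 90
LA | 70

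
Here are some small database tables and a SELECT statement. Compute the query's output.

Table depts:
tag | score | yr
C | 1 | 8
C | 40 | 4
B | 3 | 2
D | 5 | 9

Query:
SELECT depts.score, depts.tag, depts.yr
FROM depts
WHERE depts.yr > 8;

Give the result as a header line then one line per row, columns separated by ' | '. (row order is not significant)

After WHERE (1 rows):
depts.tag | depts.score | depts.yr
D | 5 | 9
After SELECT (1 rows):
depts.score | depts.tag | depts.yr
5 | D | 9

== RESULT ==
depts.score | depts.tag | depts.yr
5 | D | 9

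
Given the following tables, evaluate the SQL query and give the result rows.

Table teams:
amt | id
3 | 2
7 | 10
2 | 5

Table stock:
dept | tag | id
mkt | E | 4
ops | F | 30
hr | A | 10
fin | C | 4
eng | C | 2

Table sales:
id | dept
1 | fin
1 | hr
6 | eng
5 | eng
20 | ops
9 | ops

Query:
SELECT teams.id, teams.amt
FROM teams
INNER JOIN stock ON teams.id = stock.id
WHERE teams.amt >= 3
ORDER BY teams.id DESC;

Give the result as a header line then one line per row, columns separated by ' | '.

After JOIN stock (2 rows):
teams.amt | teams.id | stock.dept | stock.tag | stock.id
3 | 2 | eng | C | 2
7 | 10 | hr | A | 10
After WHERE (2 rows):
teams.amt | teams.id | stock.dept | stock.tag | stock.id
3 | 2 | eng | C | 2
7 | 10 | hr | A | 10
After SELECT (2 rows):
teams.id | teams.amt
2 | 3
10 | 7
After ORDER BY (2 rows):
teams.id | teams.amt
10 | 7
2 | 3

== RESULT ==
teams.id | teams.amt
10 | 7
2 | 3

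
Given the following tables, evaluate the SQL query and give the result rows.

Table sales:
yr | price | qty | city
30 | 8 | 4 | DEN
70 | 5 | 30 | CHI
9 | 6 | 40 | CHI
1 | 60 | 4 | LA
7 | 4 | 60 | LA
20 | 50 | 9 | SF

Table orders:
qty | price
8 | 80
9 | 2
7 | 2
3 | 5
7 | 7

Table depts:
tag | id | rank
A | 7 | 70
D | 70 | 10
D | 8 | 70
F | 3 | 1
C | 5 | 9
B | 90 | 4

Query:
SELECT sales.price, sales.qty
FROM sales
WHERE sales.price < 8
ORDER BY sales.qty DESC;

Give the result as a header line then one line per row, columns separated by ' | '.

After WHERE (3 rows):
sales.yr | sales.price | sales.qty | sales.city
70 | 5 | 30 | CHI
9 | 6 | 40 | CHI
7 | 4 | 60 | LA
After SELECT (3 rows):
sales.price | sales.qty
5 | 30
6 | 40
4 | 60
After ORDER BY (3 rows):
sales.price | sales.qty
4 | 60
6 | 40
5 | 30

== RESULT ==
sales.price | sales.qty
4 | 60
6 | 40
5 | 30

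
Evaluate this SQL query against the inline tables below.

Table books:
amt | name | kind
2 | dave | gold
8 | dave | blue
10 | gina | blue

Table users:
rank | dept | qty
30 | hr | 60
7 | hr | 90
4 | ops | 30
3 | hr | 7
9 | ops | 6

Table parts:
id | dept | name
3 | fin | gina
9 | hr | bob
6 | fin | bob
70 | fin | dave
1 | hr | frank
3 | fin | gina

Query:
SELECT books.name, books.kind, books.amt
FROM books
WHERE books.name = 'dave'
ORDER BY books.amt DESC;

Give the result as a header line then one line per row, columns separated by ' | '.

After WHERE (2 rows):
books.amt | books.name | books.kind
2 | dave | gold
8 | dave | blue
After SELECT (2 rows):
books.name | books.kind | books.amt
dave | gold | 2
dave | blue | 8
After ORDER BY (2 rows):
books.name | books.kind | books.amt
dave | blue | 8
dave | gold | 2

== RESULT ==
books.name | books.kind | books.amt
dave | blue | 8
dave | gold | 2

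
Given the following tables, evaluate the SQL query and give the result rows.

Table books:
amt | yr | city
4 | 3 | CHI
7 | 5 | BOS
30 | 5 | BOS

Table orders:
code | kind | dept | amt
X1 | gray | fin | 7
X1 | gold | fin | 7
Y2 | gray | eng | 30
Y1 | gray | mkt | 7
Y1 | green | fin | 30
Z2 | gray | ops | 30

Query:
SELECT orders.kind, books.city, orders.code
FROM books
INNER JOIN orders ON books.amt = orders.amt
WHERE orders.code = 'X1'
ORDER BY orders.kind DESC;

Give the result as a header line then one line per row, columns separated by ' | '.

== RESULT ==
orders.kind | books.city | orders.code
gray | BOS | X1
gold | BOS | X1

Derivation:
After JOIN orders (6 rows):
books.amt | books.yr | books.city | orders.code | orders.kind | orders.dept | orders.amt
7 | 5 | BOS | X1 | gray | fin | 7
7 | 5 | BOS | X1 | gold | fin | 7
7 | 5 | BOS | Y1 | gray | mkt | 7
30 | 5 | BOS | Y2 | gray | eng | 30
30 | 5 | BOS | Y1 | green | fin | 30
30 | 5 | BOS | Z2 | gray | ops | 30
After WHERE (2 rows):
books.amt | books.yr | books.city | orders.code | orders.kind | orders.dept | orders.amt
7 | 5 | BOS | X1 | gray | fin | 7
7 | 5 | BOS | X1 | gold | fin | 7
After SELECT (2 rows):
orders.kind | books.city | orders.code
gray | BOS | X1
gold | BOS | X1
After ORDER BY (2 rows):
orders.kind | books.city | orders.code
gray | BOS | X1
gold | BOS | X1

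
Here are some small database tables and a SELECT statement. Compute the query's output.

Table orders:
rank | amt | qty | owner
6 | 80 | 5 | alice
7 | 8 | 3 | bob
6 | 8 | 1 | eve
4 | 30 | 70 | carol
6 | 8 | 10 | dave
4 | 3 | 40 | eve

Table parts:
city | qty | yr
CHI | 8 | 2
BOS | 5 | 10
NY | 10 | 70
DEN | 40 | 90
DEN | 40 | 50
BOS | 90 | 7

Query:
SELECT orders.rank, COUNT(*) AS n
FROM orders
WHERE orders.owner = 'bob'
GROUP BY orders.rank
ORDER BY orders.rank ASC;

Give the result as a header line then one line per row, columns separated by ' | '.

After WHERE (1 rows):
orders.rank | orders.amt | orders.qty | orders.owner
7 | 8 | 3 | bob
After GROUP BY (1 rows):
orders.rank | n
7 | 1
After ORDER BY (1 rows):
orders.rank | n
7 | 1

== RESULT ==
orders.rank | n
7 | 1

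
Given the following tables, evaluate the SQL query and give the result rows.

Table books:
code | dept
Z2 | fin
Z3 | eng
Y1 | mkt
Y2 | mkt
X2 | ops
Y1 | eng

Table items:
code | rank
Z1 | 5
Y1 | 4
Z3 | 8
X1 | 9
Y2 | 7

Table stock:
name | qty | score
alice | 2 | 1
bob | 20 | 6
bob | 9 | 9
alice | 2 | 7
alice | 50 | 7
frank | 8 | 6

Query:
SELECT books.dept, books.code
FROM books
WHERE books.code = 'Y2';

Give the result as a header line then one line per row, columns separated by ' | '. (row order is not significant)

After WHERE (1 rows):
books.code | books.dept
Y2 | mkt
After SELECT (1 rows):
books.dept | books.code
mkt | Y2

== RESULT ==
books.dept | books.code
mkt | Y2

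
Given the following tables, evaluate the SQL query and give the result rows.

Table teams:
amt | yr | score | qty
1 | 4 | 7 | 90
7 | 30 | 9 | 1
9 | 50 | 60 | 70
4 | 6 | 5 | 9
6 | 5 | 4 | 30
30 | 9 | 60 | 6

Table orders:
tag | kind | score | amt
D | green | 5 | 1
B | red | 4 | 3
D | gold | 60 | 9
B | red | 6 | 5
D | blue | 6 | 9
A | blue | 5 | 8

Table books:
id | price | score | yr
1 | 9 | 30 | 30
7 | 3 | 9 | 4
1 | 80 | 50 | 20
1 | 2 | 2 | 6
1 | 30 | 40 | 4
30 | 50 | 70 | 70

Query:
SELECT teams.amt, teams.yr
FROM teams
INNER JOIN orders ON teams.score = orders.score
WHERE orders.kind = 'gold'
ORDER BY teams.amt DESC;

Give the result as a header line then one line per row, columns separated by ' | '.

== RESULT ==
teams.amt | teams.yr
30 | 9
9 | 50

Derivation:
After JOIN orders (5 rows):
teams.amt | teams.yr | teams.score | teams.qty | orders.tag | orders.kind | orders.score | orders.amt
9 | 50 | 60 | 70 | D | gold | 60 | 9
4 | 6 | 5 | 9 | D | green | 5 | 1
4 | 6 | 5 | 9 | A | blue | 5 | 8
6 | 5 | 4 | 30 | B | red | 4 | 3
30 | 9 | 60 | 6 | D | gold | 60 | 9
After WHERE (2 rows):
teams.amt | teams.yr | teams.score | teams.qty | orders.tag | orders.kind | orders.score | orders.amt
9 | 50 | 60 | 70 | D | gold | 60 | 9
30 | 9 | 60 | 6 | D | gold | 60 | 9
After SELECT (2 rows):
teams.amt | teams.yr
9 | 50
30 | 9
After ORDER BY (2 rows):
teams.amt | teams.yr
30 | 9
9 | 50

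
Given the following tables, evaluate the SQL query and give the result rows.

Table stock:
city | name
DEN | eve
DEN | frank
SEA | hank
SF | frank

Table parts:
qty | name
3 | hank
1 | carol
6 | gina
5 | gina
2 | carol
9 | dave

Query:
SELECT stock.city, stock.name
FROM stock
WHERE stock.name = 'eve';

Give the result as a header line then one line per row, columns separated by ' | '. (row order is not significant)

== RESULT ==
stock.city | stock.name
DEN | eve

Derivation:
After WHERE (1 rows):
stock.city | stock.name
DEN | eve
After SELECT (1 rows):
stock.city | stock.name
DEN | eve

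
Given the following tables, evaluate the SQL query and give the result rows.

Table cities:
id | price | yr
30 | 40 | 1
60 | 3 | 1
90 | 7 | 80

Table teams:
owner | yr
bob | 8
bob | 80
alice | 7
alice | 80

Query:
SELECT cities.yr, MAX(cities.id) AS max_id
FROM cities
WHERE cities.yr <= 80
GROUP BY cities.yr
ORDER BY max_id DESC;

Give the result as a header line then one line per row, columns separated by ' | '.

== RESULT ==
cities.yr | max_id
80 | 90
1 | 60

Derivation:
After WHERE (3 rows):
cities.id | cities.price | cities.yr
30 | 40 | 1
60 | 3 | 1
90 | 7 | 80
After GROUP BY (2 rows):
cities.yr | max_id
1 | 60
80 | 90
After ORDER BY (2 rows):
cities.yr | max_id
80 | 90
1 | 60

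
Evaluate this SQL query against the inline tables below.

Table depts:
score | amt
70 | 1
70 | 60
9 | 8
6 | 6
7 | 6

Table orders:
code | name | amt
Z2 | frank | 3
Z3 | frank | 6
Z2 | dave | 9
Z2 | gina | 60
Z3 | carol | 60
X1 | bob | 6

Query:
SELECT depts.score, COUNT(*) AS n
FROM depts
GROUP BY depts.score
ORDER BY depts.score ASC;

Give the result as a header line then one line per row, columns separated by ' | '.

== RESULT ==
depts.score | n
6 | 1
7 | 1
9 | 1
70 | 2

Derivation:
After GROUP BY (4 rows):
depts.score | n
70 | 2
9 | 1
6 | 1
7 | 1
After ORDER BY (4 rows):
depts.score | n
6 | 1
7 | 1
9 | 1
70 | 2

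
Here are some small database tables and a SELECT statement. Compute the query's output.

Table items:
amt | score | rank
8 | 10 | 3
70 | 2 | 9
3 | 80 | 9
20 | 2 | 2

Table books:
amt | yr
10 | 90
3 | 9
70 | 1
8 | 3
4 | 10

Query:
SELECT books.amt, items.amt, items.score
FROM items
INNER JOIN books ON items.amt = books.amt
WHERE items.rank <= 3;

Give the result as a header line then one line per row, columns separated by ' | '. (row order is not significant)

== RESULT ==
books.amt | items.amt | items.score
8 | 8 | 10

Derivation:
After JOIN books (3 rows):
items.amt | items.score | items.rank | books.amt | books.yr
8 | 10 | 3 | 8 | 3
70 | 2 | 9 | 70 | 1
3 | 80 | 9 | 3 | 9
After WHERE (1 rows):
items.amt | items.score | items.rank | books.amt | books.yr
8 | 10 | 3 | 8 | 3
After SELECT (1 rows):
books.amt | items.amt | items.score
8 | 8 | 10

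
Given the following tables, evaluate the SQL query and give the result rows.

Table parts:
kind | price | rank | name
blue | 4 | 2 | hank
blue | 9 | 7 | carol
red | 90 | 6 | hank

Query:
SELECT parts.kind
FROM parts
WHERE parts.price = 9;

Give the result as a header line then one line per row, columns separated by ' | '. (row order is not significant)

After WHERE (1 rows):
parts.kind | parts.price | parts.rank | parts.name
blue | 9 | 7 | carol
After SELECT (1 rows):
parts.kind
blue

== RESULT ==
parts.kind
blue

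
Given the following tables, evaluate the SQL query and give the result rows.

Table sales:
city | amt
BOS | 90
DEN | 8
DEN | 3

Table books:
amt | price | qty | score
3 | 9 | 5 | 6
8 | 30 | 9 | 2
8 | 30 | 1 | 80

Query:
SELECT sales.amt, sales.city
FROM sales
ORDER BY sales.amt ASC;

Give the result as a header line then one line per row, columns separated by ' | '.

After SELECT (3 rows):
sales.amt | sales.city
90 | BOS
8 | DEN
3 | DEN
After ORDER BY (3 rows):
sales.amt | sales.city
3 | DEN
8 | DEN
90 | BOS

== RESULT ==
sales.amt | sales.city
3 | DEN
8 | DEN
90 | BOS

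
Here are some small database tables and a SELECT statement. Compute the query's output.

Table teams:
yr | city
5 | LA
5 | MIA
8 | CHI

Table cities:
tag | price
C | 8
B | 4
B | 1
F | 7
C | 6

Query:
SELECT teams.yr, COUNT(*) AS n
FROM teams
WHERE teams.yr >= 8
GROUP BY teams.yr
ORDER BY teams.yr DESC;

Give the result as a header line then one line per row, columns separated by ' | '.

== RESULT ==
teams.yr | n
8 | 1

Derivation:
After WHERE (1 rows):
teams.yr | teams.city
8 | CHI
After GROUP BY (1 rows):
teams.yr | n
8 | 1
After ORDER BY (1 rows):
teams.yr | n
8 | 1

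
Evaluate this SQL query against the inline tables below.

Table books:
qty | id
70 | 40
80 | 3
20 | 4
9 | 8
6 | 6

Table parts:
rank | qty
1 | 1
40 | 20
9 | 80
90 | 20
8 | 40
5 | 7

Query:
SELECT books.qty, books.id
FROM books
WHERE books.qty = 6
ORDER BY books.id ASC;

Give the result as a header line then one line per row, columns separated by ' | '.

After WHERE (1 rows):
books.qty | books.id
6 | 6
After SELECT (1 rows):
books.qty | books.id
6 | 6
After ORDER BY (1 rows):
books.qty | books.id
6 | 6

== RESULT ==
books.qty | books.id
6 | 6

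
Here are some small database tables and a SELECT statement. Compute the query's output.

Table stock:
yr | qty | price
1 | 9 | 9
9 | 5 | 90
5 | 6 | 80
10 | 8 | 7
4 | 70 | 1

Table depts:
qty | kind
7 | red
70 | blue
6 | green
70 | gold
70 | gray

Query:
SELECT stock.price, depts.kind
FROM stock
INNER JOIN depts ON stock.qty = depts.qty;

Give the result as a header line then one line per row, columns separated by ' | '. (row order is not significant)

== RESULT ==
stock.price | depts.kind
80 | green
1 | blue
1 | gold
1 | gray

Derivation:
After JOIN depts (4 rows):
stock.yr | stock.qty | stock.price | depts.qty | depts.kind
5 | 6 | 80 | 6 | green
4 | 70 | 1 | 70 | blue
4 | 70 | 1 | 70 | gold
4 | 70 | 1 | 70 | gray
After SELECT (4 rows):
stock.price | depts.kind
80 | green
1 | blue
1 | gold
1 | gray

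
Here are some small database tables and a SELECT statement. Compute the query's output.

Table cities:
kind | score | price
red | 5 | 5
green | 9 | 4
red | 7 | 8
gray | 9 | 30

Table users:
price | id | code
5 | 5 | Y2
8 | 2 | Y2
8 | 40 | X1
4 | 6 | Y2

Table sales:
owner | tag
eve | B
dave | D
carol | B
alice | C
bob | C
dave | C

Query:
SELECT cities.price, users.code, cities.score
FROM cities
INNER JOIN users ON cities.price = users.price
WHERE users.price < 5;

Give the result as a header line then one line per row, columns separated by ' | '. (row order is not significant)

After JOIN users (4 rows):
cities.kind | cities.score | cities.price | users.price | users.id | users.code
red | 5 | 5 | 5 | 5 | Y2
green | 9 | 4 | 4 | 6 | Y2
red | 7 | 8 | 8 | 2 | Y2
red | 7 | 8 | 8 | 40 | X1
After WHERE (1 rows):
cities.kind | cities.score | cities.price | users.price | users.id | users.code
green | 9 | 4 | 4 | 6 | Y2
After SELECT (1 rows):
cities.price | users.code | cities.score
4 | Y2 | 9

== RESULT ==
cities.price | users.code | cities.score
4 | Y2 | 9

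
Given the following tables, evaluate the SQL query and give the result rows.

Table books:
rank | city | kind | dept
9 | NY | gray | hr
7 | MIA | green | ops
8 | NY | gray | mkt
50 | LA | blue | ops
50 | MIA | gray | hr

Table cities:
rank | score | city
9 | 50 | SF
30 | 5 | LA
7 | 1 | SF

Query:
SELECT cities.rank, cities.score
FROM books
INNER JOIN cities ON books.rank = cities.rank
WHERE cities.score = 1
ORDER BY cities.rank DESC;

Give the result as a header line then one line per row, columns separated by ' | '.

After JOIN cities (2 rows):
books.rank | books.city | books.kind | books.dept | cities.rank | cities.score | cities.city
9 | NY | gray | hr | 9 | 50 | SF
7 | MIA | green | ops | 7 | 1 | SF
After WHERE (1 rows):
books.rank | books.city | books.kind | books.dept | cities.rank | cities.score | cities.city
7 | MIA | green | ops | 7 | 1 | SF
After SELECT (1 rows):
cities.rank | cities.score
7 | 1
After ORDER BY (1 rows):
cities.rank | cities.score
7 | 1

== RESULT ==
cities.rank | cities.score
7 | 1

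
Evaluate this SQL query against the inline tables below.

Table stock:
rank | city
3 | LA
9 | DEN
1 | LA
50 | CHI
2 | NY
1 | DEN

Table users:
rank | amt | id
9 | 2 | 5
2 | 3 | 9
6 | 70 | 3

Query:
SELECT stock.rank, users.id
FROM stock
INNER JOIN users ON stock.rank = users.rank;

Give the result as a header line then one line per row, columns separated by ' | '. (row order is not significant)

== RESULT ==
stock.rank | users.id
9 | 5
2 | 9

Derivation:
After JOIN users (2 rows):
stock.rank | stock.city | users.rank | users.amt | users.id
9 | DEN | 9 | 2 | 5
2 | NY | 2 | 3 | 9
After SELECT (2 rows):
stock.rank | users.id
9 | 5
2 | 9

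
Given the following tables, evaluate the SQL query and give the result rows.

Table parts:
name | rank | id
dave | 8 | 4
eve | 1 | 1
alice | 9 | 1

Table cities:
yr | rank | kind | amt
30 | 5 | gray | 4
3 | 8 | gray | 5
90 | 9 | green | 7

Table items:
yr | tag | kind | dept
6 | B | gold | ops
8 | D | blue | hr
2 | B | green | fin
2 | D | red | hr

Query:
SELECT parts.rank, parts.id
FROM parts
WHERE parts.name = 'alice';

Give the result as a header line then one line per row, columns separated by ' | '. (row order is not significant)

== RESULT ==
parts.rank | parts.id
9 | 1

Derivation:
After WHERE (1 rows):
parts.name | parts.rank | parts.id
alice | 9 | 1
After SELECT (1 rows):
parts.rank | parts.id
9 | 1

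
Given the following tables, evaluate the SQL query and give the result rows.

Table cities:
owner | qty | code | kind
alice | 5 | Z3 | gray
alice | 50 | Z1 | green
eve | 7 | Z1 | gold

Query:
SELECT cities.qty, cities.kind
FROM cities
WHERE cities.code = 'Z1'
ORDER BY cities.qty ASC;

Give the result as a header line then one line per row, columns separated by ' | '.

After WHERE (2 rows):
cities.owner | cities.qty | cities.code | cities.kind
alice | 50 | Z1 | green
eve | 7 | Z1 | gold
After SELECT (2 rows):
cities.qty | cities.kind
50 | green
7 | gold
After ORDER BY (2 rows):
cities.qty | cities.kind
7 | gold
50 | green

== RESULT ==
cities.qty | cities.kind
7 | gold
50 | green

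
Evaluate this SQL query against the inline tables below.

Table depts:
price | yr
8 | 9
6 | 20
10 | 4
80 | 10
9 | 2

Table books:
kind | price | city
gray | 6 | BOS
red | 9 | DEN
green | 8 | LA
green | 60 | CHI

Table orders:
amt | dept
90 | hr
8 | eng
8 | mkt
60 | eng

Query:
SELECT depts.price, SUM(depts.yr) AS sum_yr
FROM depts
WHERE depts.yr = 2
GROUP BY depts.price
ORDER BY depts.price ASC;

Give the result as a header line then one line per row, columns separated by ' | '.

== RESULT ==
depts.price | sum_yr
9 | 2

Derivation:
After WHERE (1 rows):
depts.price | depts.yr
9 | 2
After GROUP BY (1 rows):
depts.price | sum_yr
9 | 2
After ORDER BY (1 rows):
depts.price | sum_yr
9 | 2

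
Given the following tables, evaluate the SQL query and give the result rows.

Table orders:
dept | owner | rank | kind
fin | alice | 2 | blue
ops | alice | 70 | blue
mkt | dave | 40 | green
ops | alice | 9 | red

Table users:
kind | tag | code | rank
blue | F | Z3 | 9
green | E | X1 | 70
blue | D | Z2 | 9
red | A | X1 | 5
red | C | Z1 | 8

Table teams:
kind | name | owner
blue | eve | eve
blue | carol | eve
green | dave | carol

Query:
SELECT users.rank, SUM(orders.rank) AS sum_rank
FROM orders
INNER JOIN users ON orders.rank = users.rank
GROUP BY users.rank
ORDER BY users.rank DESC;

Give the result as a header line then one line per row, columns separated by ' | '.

After JOIN users (3 rows):
orders.dept | orders.owner | orders.rank | orders.kind | users.kind | users.tag | users.code | users.rank
ops | alice | 70 | blue | green | E | X1 | 70
ops | alice | 9 | red | blue | F | Z3 | 9
ops | alice | 9 | red | blue | D | Z2 | 9
After GROUP BY (2 rows):
users.rank | sum_rank
70 | 70
9 | 18
After ORDER BY (2 rows):
users.rank | sum_rank
70 | 70
9 | 18

== RESULT ==
users.rank | sum_rank
70 | 70
9 | 18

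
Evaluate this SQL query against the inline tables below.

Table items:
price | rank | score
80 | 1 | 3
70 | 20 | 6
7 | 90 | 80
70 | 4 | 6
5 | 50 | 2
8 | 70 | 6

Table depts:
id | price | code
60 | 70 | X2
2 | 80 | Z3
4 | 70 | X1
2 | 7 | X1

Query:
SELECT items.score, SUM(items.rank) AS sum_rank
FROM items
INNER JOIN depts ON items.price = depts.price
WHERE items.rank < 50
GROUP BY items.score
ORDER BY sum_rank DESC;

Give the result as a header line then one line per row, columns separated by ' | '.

After JOIN depts (6 rows):
items.price | items.rank | items.score | depts.id | depts.price | depts.code
80 | 1 | 3 | 2 | 80 | Z3
70 | 20 | 6 | 60 | 70 | X2
70 | 20 | 6 | 4 | 70 | X1
7 | 90 | 80 | 2 | 7 | X1
70 | 4 | 6 | 60 | 70 | X2
70 | 4 | 6 | 4 | 70 | X1
After WHERE (5 rows):
items.price | items.rank | items.score | depts.id | depts.price | depts.code
80 | 1 | 3 | 2 | 80 | Z3
70 | 20 | 6 | 60 | 70 | X2
70 | 20 | 6 | 4 | 70 | X1
70 | 4 | 6 | 60 | 70 | X2
70 | 4 | 6 | 4 | 70 | X1
After GROUP BY (2 rows):
items.score | sum_rank
3 | 1
6 | 48
After ORDER BY (2 rows):
items.score | sum_rank
6 | 48
3 | 1

== RESULT ==
items.score | sum_rank
6 | 48
3 | 1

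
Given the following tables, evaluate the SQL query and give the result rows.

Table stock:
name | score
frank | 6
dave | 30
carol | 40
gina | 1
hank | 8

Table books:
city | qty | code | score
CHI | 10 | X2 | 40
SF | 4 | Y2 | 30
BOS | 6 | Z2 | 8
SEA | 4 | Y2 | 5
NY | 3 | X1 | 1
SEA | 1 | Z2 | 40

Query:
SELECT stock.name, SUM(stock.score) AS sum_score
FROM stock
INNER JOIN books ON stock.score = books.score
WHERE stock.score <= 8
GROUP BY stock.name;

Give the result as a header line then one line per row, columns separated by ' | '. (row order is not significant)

After JOIN books (5 rows):
stock.name | stock.score | books.city | books.qty | books.code | books.score
dave | 30 | SF | 4 | Y2 | 30
carol | 40 | CHI | 10 | X2 | 40
carol | 40 | SEA | 1 | Z2 | 40
gina | 1 | NY | 3 | X1 | 1
hank | 8 | BOS | 6 | Z2 | 8
After WHERE (2 rows):
stock.name | stock.score | books.city | books.qty | books.code | books.score
gina | 1 | NY | 3 | X1 | 1
hank | 8 | BOS | 6 | Z2 | 8
After GROUP BY (2 rows):
stock.name | sum_score
gina | 1
hank | 8

== RESULT ==
stock.name | sum_score
gina | 1
hank | 8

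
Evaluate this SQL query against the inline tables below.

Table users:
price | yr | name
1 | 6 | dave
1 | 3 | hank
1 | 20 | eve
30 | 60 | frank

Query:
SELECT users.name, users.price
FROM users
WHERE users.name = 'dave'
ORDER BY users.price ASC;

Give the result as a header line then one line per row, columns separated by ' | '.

== RESULT ==
users.name | users.price
dave | 1

Derivation:
After WHERE (1 rows):
users.price | users.yr | users.name
1 | 6 | dave
After SELECT (1 rows):
users.name | users.price
dave | 1
After ORDER BY (1 rows):
users.name | users.price
dave | 1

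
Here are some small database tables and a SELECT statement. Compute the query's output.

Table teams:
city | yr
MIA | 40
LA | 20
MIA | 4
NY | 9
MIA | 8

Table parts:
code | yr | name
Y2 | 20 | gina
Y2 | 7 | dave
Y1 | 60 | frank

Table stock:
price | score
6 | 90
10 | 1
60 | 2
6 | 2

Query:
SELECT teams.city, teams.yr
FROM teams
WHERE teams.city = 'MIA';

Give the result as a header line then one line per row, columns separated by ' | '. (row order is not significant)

After WHERE (3 rows):
teams.city | teams.yr
MIA | 40
MIA | 4
MIA | 8
After SELECT (3 rows):
teams.city | teams.yr
MIA | 40
MIA | 4
MIA | 8

== RESULT ==
teams.city | teams.yr
MIA | 40
MIA | 4
MIA | 8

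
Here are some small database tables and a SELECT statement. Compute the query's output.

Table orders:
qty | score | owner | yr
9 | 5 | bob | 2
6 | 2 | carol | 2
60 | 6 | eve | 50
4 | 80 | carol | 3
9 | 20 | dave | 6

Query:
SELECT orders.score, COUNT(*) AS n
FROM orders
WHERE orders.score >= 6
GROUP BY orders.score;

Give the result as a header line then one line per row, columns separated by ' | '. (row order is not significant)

== RESULT ==
orders.score | n
6 | 1
80 | 1
20 | 1

Derivation:
After WHERE (3 rows):
orders.qty | orders.score | orders.owner | orders.yr
60 | 6 | eve | 50
4 | 80 | carol | 3
9 | 20 | dave | 6
After GROUP BY (3 rows):
orders.score | n
6 | 1
80 | 1
20 | 1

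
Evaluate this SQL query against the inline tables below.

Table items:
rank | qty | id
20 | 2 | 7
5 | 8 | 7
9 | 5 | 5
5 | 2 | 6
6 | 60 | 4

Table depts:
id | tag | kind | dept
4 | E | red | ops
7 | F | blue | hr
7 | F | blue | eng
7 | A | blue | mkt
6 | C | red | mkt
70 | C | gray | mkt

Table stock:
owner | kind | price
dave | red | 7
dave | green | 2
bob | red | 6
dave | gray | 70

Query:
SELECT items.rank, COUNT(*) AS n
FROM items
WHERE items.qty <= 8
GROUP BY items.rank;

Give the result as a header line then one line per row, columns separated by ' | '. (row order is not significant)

== RESULT ==
items.rank | n
20 | 1
5 | 2
9 | 1

Derivation:
After WHERE (4 rows):
items.rank | items.qty | items.id
20 | 2 | 7
5 | 8 | 7
9 | 5 | 5
5 | 2 | 6
After GROUP BY (3 rows):
items.rank | n
20 | 1
5 | 2
9 | 1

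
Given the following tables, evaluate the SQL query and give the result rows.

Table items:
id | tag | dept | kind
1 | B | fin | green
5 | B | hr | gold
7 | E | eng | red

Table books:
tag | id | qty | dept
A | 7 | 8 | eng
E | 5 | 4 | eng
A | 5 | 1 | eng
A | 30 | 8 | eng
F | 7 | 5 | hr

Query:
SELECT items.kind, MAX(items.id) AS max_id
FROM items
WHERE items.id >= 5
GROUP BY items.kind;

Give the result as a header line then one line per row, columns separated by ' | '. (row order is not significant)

== RESULT ==
items.kind | max_id
gold | 5
red | 7

Derivation:
After WHERE (2 rows):
items.id | items.tag | items.dept | items.kind
5 | B | hr | gold
7 | E | eng | red
After GROUP BY (2 rows):
items.kind | max_id
gold | 5
red | 7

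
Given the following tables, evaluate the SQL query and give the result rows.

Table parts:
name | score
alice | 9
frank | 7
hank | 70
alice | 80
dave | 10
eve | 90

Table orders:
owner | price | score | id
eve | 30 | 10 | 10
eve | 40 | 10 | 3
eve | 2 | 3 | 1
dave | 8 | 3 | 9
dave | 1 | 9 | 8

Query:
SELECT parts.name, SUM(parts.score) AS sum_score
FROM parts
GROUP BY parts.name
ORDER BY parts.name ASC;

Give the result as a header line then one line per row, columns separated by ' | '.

After GROUP BY (5 rows):
parts.name | sum_score
alice | 89
frank | 7
hank | 70
dave | 10
eve | 90
After ORDER BY (5 rows):
parts.name | sum_score
alice | 89
dave | 10
eve | 90
frank | 7
hank | 70

== RESULT ==
parts.name | sum_score
alice | 89
dave | 10
eve | 90
frank | 7
hank | 70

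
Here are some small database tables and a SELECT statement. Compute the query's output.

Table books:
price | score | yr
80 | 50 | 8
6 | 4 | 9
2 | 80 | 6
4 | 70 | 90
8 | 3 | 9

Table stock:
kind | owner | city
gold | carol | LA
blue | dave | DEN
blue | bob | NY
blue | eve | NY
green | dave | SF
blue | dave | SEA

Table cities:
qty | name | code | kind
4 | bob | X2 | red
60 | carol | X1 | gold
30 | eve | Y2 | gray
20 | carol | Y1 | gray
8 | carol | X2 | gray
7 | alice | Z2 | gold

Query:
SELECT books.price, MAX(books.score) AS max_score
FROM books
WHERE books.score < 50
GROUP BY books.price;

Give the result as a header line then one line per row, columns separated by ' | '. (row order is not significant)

== RESULT ==
books.price | max_score
6 | 4
8 | 3

Derivation:
After WHERE (2 rows):
books.price | books.score | books.yr
6 | 4 | 9
8 | 3 | 9
After GROUP BY (2 rows):
books.price | max_score
6 | 4
8 | 3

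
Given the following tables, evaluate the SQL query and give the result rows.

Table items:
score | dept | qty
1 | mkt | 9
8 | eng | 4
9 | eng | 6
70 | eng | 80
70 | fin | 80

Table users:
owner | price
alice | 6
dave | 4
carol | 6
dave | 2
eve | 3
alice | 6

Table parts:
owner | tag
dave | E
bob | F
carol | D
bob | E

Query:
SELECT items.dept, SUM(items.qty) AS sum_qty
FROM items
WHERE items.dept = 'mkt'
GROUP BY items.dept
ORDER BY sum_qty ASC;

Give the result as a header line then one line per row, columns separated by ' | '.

After WHERE (1 rows):
items.score | items.dept | items.qty
1 | mkt | 9
After GROUP BY (1 rows):
items.dept | sum_qty
mkt | 9
After ORDER BY (1 rows):
items.dept | sum_qty
mkt | 9

== RESULT ==
items.dept | sum_qty
mkt | 9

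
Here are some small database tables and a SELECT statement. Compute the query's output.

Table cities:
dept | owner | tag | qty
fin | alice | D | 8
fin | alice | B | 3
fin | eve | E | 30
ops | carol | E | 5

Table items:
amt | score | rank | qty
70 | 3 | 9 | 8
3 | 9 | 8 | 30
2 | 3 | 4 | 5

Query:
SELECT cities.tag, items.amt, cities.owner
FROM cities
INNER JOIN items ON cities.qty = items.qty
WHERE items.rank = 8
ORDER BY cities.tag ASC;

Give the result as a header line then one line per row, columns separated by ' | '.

== RESULT ==
cities.tag | items.amt | cities.owner
E | 3 | eve

Derivation:
After JOIN items (3 rows):
cities.dept | cities.owner | cities.tag | cities.qty | items.amt | items.score | items.rank | items.qty
fin | alice | D | 8 | 70 | 3 | 9 | 8
fin | eve | E | 30 | 3 | 9 | 8 | 30
ops | carol | E | 5 | 2 | 3 | 4 | 5
After WHERE (1 rows):
cities.dept | cities.owner | cities.tag | cities.qty | items.amt | items.score | items.rank | items.qty
fin | eve | E | 30 | 3 | 9 | 8 | 30
After SELECT (1 rows):
cities.tag | items.amt | cities.owner
E | 3 | eve
After ORDER BY (1 rows):
cities.tag | items.amt | cities.owner
E | 3 | eve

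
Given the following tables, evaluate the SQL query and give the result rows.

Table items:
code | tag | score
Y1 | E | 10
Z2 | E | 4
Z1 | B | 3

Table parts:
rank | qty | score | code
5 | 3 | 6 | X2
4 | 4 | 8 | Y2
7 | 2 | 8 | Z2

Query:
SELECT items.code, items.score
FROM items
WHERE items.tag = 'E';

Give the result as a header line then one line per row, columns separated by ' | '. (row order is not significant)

== RESULT ==
items.code | items.score
Y1 | 10
Z2 | 4

Derivation:
After WHERE (2 rows):
items.code | items.tag | items.score
Y1 | E | 10
Z2 | E | 4
After SELECT (2 rows):
items.code | items.score
Y1 | 10
Z2 | 4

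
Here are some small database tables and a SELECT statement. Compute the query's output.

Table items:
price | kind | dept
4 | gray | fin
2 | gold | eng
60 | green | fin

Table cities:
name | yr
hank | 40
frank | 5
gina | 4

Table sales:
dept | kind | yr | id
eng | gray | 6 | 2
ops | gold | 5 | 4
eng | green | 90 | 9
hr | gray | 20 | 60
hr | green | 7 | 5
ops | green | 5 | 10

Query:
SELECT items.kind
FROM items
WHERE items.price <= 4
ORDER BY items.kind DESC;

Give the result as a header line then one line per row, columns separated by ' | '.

== RESULT ==
items.kind
gray
gold

Derivation:
After WHERE (2 rows):
items.price | items.kind | items.dept
4 | gray | fin
2 | gold | eng
After SELECT (2 rows):
items.kind
gray
gold
After ORDER BY (2 rows):
items.kind
gray
gold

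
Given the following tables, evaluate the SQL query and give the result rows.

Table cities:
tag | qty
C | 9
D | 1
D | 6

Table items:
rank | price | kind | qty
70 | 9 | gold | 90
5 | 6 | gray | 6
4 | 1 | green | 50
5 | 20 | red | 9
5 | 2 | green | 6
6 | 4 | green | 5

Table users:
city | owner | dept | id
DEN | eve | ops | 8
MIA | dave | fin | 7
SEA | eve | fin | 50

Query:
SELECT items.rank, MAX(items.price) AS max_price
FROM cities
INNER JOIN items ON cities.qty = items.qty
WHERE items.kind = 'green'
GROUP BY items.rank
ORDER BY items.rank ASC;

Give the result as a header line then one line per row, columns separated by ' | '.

== RESULT ==
items.rank | max_price
5 | 2

Derivation:
After JOIN items (3 rows):
cities.tag | cities.qty | items.rank | items.price | items.kind | items.qty
C | 9 | 5 | 20 | red | 9
D | 6 | 5 | 6 | gray | 6
D | 6 | 5 | 2 | green | 6
After WHERE (1 rows):
cities.tag | cities.qty | items.rank | items.price | items.kind | items.qty
D | 6 | 5 | 2 | green | 6
After GROUP BY (1 rows):
items.rank | max_price
5 | 2
After ORDER BY (1 rows):
items.rank | max_price
5 | 2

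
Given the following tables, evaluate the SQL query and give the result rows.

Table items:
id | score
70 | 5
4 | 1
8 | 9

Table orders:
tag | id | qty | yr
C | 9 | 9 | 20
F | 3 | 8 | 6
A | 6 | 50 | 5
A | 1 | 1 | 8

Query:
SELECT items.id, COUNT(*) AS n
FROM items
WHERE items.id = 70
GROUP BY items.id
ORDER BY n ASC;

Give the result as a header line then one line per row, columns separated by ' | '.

== RESULT ==
items.id | n
70 | 1

Derivation:
After WHERE (1 rows):
items.id | items.score
70 | 5
After GROUP BY (1 rows):
items.id | n
70 | 1
After ORDER BY (1 rows):
items.id | n
70 | 1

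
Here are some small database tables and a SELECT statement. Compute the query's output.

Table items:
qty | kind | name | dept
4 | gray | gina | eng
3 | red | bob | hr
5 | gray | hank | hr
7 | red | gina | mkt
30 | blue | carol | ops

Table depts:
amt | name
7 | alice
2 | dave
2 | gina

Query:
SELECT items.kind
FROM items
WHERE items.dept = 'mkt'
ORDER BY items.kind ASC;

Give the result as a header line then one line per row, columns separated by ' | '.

After WHERE (1 rows):
items.qty | items.kind | items.name | items.dept
7 | red | gina | mkt
After SELECT (1 rows):
items.kind
red
After ORDER BY (1 rows):
items.kind
red

== RESULT ==
items.kind
red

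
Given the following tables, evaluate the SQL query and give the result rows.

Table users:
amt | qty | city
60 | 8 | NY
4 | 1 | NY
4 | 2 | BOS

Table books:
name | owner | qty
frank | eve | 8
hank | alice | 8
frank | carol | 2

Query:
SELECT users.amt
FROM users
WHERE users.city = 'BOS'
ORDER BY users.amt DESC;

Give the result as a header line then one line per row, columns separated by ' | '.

== RESULT ==
users.amt
4

Derivation:
After WHERE (1 rows):
users.amt | users.qty | users.city
4 | 2 | BOS
After SELECT (1 rows):
users.amt
4
After ORDER BY (1 rows):
users.amt
4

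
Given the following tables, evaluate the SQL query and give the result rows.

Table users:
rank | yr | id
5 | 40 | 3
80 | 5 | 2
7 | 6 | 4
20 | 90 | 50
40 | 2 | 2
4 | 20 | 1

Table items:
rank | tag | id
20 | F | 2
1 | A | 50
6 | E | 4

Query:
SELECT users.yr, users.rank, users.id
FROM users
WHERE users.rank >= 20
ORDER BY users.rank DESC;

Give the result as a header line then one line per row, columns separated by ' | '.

After WHERE (3 rows):
users.rank | users.yr | users.id
80 | 5 | 2
20 | 90 | 50
40 | 2 | 2
After SELECT (3 rows):
users.yr | users.rank | users.id
5 | 80 | 2
90 | 20 | 50
2 | 40 | 2
After ORDER BY (3 rows):
users.yr | users.rank | users.id
5 | 80 | 2
2 | 40 | 2
90 | 20 | 50

== RESULT ==
users.yr | users.rank | users.id
5 | 80 | 2
2 | 40 | 2
90 | 20 | 50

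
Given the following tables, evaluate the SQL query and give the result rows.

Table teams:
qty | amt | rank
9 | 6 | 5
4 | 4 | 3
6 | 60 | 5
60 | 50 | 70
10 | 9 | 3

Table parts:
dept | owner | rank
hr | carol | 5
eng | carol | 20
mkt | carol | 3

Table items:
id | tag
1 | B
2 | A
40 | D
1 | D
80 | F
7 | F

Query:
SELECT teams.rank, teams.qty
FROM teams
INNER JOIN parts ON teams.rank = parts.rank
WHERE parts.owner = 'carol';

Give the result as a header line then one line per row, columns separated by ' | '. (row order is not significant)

== RESULT ==
teams.rank | teams.qty
5 | 9
3 | 4
5 | 6
3 | 10

Derivation:
After JOIN parts (4 rows):
teams.qty | teams.amt | teams.rank | parts.dept | parts.owner | parts.rank
9 | 6 | 5 | hr | carol | 5
4 | 4 | 3 | mkt | carol | 3
6 | 60 | 5 | hr | carol | 5
10 | 9 | 3 | mkt | carol | 3
After WHERE (4 rows):
teams.qty | teams.amt | teams.rank | parts.dept | parts.owner | parts.rank
9 | 6 | 5 | hr | carol | 5
4 | 4 | 3 | mkt | carol | 3
6 | 60 | 5 | hr | carol | 5
10 | 9 | 3 | mkt | carol | 3
After SELECT (4 rows):
teams.rank | teams.qty
5 | 9
3 | 4
5 | 6
3 | 10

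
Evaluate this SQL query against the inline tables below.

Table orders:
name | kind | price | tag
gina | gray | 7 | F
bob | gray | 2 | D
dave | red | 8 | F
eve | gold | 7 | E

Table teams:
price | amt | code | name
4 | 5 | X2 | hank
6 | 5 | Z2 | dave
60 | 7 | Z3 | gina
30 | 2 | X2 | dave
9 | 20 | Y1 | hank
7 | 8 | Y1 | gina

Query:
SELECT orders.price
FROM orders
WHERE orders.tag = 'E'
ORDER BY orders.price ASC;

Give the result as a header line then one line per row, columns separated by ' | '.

After WHERE (1 rows):
orders.name | orders.kind | orders.price | orders.tag
eve | gold | 7 | E
After SELECT (1 rows):
orders.price
7
After ORDER BY (1 rows):
orders.price
7

== RESULT ==
orders.price
7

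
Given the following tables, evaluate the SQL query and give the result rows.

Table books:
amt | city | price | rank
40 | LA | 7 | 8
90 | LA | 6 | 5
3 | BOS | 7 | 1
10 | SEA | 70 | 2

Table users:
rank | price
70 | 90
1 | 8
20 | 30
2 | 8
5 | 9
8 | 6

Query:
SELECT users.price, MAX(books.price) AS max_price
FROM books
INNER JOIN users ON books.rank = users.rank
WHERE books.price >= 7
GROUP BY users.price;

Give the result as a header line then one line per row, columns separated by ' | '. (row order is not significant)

== RESULT ==
users.price | max_price
6 | 7
8 | 70

Derivation:
After JOIN users (4 rows):
books.amt | books.city | books.price | books.rank | users.rank | users.price
40 | LA | 7 | 8 | 8 | 6
90 | LA | 6 | 5 | 5 | 9
3 | BOS | 7 | 1 | 1 | 8
10 | SEA | 70 | 2 | 2 | 8
After WHERE (3 rows):
books.amt | books.city | books.price | books.rank | users.rank | users.price
40 | LA | 7 | 8 | 8 | 6
3 | BOS | 7 | 1 | 1 | 8
10 | SEA | 70 | 2 | 2 | 8
After GROUP BY (2 rows):
users.price | max_price
6 | 7
8 | 70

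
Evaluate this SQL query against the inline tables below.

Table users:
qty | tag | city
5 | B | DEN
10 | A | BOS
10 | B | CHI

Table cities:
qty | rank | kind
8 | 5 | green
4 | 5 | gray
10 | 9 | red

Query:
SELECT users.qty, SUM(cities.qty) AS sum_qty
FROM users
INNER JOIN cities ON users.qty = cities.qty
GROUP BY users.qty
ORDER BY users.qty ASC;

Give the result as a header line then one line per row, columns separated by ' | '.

== RESULT ==
users.qty | sum_qty
10 | 20

Derivation:
After JOIN cities (2 rows):
users.qty | users.tag | users.city | cities.qty | cities.rank | cities.kind
10 | A | BOS | 10 | 9 | red
10 | B | CHI | 10 | 9 | red
After GROUP BY (1 rows):
users.qty | sum_qty
10 | 20
After ORDER BY (1 rows):
users.qty | sum_qty
10 | 20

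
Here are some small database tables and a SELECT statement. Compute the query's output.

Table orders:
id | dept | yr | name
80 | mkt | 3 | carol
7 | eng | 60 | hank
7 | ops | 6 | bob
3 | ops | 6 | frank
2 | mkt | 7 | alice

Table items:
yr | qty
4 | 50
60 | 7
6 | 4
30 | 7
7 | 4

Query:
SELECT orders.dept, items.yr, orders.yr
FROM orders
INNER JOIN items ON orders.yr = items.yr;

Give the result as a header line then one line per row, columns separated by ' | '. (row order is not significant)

After JOIN items (4 rows):
orders.id | orders.dept | orders.yr | orders.name | items.yr | items.qty
7 | eng | 60 | hank | 60 | 7
7 | ops | 6 | bob | 6 | 4
3 | ops | 6 | frank | 6 | 4
2 | mkt | 7 | alice | 7 | 4
After SELECT (4 rows):
orders.dept | items.yr | orders.yr
eng | 60 | 60
ops | 6 | 6
ops | 6 | 6
mkt | 7 | 7

== RESULT ==
orders.dept | items.yr | orders.yr
eng | 60 | 60
ops | 6 | 6
ops | 6 | 6
mkt | 7 | 7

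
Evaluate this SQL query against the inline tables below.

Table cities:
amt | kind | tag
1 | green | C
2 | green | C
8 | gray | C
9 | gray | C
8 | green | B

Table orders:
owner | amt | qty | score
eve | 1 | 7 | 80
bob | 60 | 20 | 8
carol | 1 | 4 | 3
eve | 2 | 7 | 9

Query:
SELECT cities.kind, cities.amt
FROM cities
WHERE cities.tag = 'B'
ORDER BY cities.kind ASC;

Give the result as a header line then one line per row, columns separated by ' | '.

After WHERE (1 rows):
cities.amt | cities.kind | cities.tag
8 | green | B
After SELECT (1 rows):
cities.kind | cities.amt
green | 8
After ORDER BY (1 rows):
cities.kind | cities.amt
green | 8

== RESULT ==
cities.kind | cities.amt
green | 8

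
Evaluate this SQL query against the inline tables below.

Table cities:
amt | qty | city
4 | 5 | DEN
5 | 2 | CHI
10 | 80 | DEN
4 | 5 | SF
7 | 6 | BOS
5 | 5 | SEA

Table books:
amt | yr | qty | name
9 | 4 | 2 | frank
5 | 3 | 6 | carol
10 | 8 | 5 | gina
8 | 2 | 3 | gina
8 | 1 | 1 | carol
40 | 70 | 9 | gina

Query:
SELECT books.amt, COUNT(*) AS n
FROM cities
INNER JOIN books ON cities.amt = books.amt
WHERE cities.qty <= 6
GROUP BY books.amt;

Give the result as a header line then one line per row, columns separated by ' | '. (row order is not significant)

After JOIN books (3 rows):
cities.amt | cities.qty | cities.city | books.amt | books.yr | books.qty | books.name
5 | 2 | CHI | 5 | 3 | 6 | carol
10 | 80 | DEN | 10 | 8 | 5 | gina
5 | 5 | SEA | 5 | 3 | 6 | carol
After WHERE (2 rows):
cities.amt | cities.qty | cities.city | books.amt | books.yr | books.qty | books.name
5 | 2 | CHI | 5 | 3 | 6 | carol
5 | 5 | SEA | 5 | 3 | 6 | carol
After GROUP BY (1 rows):
books.amt | n
5 | 2

== RESULT ==
books.amt | n
5 | 2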